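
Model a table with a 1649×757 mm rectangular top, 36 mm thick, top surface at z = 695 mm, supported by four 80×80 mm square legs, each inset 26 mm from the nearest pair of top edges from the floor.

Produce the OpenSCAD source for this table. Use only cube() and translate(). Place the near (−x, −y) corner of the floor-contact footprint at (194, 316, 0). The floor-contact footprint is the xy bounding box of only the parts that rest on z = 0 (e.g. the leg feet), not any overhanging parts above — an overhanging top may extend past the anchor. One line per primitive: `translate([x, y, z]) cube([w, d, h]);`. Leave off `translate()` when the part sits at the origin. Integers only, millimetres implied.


translate([168, 290, 659]) cube([1649, 757, 36]);
translate([194, 316, 0]) cube([80, 80, 659]);
translate([1711, 316, 0]) cube([80, 80, 659]);
translate([194, 941, 0]) cube([80, 80, 659]);
translate([1711, 941, 0]) cube([80, 80, 659]);


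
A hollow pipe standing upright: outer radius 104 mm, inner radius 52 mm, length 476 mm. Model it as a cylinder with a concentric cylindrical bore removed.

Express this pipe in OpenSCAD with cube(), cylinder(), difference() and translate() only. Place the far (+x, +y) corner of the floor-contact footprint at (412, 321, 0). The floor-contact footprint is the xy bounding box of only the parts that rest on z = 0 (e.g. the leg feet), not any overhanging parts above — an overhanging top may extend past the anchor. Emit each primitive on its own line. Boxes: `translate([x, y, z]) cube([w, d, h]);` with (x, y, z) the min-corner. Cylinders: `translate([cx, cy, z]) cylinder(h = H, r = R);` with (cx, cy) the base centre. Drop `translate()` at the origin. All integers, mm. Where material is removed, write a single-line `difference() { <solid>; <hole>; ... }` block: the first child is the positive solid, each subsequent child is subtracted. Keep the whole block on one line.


difference() { translate([308, 217, 0]) cylinder(h = 476, r = 104); translate([308, 217, 0]) cylinder(h = 476, r = 52); }


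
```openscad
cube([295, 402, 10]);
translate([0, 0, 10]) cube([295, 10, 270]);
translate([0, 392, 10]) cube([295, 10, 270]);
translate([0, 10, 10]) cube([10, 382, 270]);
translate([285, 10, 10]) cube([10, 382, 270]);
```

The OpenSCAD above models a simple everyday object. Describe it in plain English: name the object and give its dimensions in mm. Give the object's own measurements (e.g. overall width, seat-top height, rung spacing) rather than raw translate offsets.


An open-topped rectangular box: outside dimensions 295×402×280 mm, with a uniform wall and base thickness of 10 mm. The base is a full 295×402 slab on the floor; four walls sit on top of the base. The front and back walls (the −y and +y sides) span the full width; the two side walls fit between them.


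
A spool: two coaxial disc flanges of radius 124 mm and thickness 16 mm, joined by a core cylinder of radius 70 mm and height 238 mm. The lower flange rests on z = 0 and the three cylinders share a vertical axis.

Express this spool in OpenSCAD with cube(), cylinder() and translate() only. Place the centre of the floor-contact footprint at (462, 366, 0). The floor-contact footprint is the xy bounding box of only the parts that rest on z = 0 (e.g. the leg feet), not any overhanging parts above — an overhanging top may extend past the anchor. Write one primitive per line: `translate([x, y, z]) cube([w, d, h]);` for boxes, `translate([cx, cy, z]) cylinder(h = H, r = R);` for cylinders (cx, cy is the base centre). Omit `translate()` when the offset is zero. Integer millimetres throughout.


translate([462, 366, 0]) cylinder(h = 16, r = 124);
translate([462, 366, 16]) cylinder(h = 238, r = 70);
translate([462, 366, 254]) cylinder(h = 16, r = 124);


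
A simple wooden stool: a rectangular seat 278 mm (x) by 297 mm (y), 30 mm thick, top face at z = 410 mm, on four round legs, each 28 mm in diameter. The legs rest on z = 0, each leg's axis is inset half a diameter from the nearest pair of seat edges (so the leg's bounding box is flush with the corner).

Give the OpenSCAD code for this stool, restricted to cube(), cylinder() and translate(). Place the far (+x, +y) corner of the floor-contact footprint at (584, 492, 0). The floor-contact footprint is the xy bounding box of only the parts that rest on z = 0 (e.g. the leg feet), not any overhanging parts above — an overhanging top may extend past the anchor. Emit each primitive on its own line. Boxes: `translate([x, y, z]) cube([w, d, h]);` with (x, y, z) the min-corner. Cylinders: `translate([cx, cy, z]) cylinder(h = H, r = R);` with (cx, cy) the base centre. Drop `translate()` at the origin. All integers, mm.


translate([306, 195, 380]) cube([278, 297, 30]);
translate([320, 209, 0]) cylinder(h = 380, r = 14);
translate([570, 209, 0]) cylinder(h = 380, r = 14);
translate([320, 478, 0]) cylinder(h = 380, r = 14);
translate([570, 478, 0]) cylinder(h = 380, r = 14);


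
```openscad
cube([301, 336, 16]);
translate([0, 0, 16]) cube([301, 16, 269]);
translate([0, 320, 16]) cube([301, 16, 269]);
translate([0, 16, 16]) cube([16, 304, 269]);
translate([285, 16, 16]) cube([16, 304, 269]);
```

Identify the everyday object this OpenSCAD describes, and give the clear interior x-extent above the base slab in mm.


An open box. The internal width is 269 mm.

A 301×336 base slab with four walls standing on it — an open box. The base is 301 mm wide and the walls are 16 mm thick, so the internal width is 301 − 2 × 16 = 269 mm.


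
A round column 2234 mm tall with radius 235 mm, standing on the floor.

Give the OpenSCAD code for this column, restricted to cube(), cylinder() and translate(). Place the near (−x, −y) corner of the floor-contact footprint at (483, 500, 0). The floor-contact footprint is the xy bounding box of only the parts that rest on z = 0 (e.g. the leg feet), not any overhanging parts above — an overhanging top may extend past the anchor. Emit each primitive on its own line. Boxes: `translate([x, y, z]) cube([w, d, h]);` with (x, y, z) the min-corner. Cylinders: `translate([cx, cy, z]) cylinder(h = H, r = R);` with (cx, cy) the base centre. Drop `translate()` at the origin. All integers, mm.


translate([718, 735, 0]) cylinder(h = 2234, r = 235);


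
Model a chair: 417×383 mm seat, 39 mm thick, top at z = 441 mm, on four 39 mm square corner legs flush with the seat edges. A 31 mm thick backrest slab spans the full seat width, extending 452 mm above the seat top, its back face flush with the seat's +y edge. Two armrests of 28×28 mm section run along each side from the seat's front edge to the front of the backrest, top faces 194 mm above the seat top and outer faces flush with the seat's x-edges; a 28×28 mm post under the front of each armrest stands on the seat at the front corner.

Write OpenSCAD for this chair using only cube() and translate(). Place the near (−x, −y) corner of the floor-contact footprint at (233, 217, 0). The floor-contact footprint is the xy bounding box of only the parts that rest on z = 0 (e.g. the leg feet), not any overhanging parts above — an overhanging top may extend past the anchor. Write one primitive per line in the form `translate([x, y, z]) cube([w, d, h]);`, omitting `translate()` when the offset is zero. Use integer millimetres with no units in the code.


translate([233, 217, 402]) cube([417, 383, 39]);
translate([233, 217, 0]) cube([39, 39, 402]);
translate([611, 217, 0]) cube([39, 39, 402]);
translate([233, 561, 0]) cube([39, 39, 402]);
translate([611, 561, 0]) cube([39, 39, 402]);
translate([233, 569, 441]) cube([417, 31, 452]);
translate([233, 217, 607]) cube([28, 352, 28]);
translate([622, 217, 607]) cube([28, 352, 28]);
translate([233, 217, 441]) cube([28, 28, 166]);
translate([622, 217, 441]) cube([28, 28, 166]);


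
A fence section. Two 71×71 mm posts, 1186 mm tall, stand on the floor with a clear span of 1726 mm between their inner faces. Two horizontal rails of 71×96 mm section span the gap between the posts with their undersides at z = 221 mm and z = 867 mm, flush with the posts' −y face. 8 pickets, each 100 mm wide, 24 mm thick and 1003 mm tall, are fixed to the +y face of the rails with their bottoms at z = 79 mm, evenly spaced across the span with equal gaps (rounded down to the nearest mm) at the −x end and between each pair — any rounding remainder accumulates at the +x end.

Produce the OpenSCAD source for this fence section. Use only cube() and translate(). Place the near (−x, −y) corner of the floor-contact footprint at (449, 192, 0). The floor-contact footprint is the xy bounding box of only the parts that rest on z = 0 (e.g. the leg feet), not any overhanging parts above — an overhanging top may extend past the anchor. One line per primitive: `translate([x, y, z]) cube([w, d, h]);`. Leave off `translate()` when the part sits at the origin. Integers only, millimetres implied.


translate([449, 192, 0]) cube([71, 71, 1186]);
translate([2246, 192, 0]) cube([71, 71, 1186]);
translate([520, 192, 221]) cube([1726, 71, 96]);
translate([520, 192, 867]) cube([1726, 71, 96]);
translate([622, 263, 79]) cube([100, 24, 1003]);
translate([824, 263, 79]) cube([100, 24, 1003]);
translate([1026, 263, 79]) cube([100, 24, 1003]);
translate([1228, 263, 79]) cube([100, 24, 1003]);
translate([1430, 263, 79]) cube([100, 24, 1003]);
translate([1632, 263, 79]) cube([100, 24, 1003]);
translate([1834, 263, 79]) cube([100, 24, 1003]);
translate([2036, 263, 79]) cube([100, 24, 1003]);


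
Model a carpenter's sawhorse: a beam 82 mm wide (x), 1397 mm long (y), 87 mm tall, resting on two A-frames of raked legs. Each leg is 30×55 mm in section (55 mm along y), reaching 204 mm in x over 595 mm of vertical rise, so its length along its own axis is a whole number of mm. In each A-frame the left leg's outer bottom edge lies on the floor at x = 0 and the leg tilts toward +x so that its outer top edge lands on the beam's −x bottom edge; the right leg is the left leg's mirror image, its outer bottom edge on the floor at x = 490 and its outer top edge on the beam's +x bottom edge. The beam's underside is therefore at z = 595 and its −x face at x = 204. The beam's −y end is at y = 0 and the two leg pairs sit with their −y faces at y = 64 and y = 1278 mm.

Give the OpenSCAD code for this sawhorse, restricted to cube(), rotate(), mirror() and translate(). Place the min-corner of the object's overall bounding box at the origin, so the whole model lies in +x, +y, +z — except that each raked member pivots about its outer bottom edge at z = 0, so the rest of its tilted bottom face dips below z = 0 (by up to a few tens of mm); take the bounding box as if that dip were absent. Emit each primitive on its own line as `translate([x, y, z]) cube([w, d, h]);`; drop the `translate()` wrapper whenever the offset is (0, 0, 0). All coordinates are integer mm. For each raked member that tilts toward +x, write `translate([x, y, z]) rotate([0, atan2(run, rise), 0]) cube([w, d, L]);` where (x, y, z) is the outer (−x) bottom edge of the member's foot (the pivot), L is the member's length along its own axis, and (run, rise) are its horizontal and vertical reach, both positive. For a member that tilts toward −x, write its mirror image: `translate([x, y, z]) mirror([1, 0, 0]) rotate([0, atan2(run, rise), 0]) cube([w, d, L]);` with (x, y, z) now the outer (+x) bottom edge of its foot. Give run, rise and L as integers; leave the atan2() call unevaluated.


// leg length = √(204² + 595²) = 629
// right-leg outer foot x = 2·204 + 82 = 490
// beam min-corner = (204, 0, 595)
translate([204, 0, 595]) cube([82, 1397, 87]);
translate([0, 64, 0]) rotate([0, atan2(204, 595), 0]) cube([30, 55, 629]);
translate([490, 64, 0]) mirror([1, 0, 0]) rotate([0, atan2(204, 595), 0]) cube([30, 55, 629]);
translate([0, 1278, 0]) rotate([0, atan2(204, 595), 0]) cube([30, 55, 629]);
translate([490, 1278, 0]) mirror([1, 0, 0]) rotate([0, atan2(204, 595), 0]) cube([30, 55, 629]);


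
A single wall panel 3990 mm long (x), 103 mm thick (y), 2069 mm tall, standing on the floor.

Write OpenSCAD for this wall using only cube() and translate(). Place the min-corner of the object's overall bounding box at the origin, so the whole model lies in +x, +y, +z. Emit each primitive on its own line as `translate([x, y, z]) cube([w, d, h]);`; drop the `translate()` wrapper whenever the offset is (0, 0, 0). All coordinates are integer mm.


cube([3990, 103, 2069]);


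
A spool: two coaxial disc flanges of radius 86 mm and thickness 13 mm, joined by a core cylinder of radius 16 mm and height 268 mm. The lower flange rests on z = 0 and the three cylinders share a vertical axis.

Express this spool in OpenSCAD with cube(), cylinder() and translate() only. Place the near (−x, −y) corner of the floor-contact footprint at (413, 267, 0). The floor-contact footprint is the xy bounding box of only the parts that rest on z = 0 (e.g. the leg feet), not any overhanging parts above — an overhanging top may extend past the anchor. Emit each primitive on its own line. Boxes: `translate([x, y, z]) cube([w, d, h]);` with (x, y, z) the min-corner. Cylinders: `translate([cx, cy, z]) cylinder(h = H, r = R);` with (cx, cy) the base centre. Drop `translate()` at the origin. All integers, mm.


translate([499, 353, 0]) cylinder(h = 13, r = 86);
translate([499, 353, 13]) cylinder(h = 268, r = 16);
translate([499, 353, 281]) cylinder(h = 13, r = 86);


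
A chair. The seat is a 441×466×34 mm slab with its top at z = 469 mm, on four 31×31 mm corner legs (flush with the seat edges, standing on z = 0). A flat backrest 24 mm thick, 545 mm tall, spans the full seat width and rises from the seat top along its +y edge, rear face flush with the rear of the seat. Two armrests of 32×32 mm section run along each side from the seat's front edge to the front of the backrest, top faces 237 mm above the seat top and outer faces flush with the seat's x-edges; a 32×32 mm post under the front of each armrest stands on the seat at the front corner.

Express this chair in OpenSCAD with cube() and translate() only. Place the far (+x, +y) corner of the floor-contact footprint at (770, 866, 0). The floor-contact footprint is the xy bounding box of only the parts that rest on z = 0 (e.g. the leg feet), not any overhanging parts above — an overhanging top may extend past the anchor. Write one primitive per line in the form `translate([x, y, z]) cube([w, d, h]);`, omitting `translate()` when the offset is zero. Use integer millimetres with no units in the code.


translate([329, 400, 435]) cube([441, 466, 34]);
translate([329, 400, 0]) cube([31, 31, 435]);
translate([739, 400, 0]) cube([31, 31, 435]);
translate([329, 835, 0]) cube([31, 31, 435]);
translate([739, 835, 0]) cube([31, 31, 435]);
translate([329, 842, 469]) cube([441, 24, 545]);
translate([329, 400, 674]) cube([32, 442, 32]);
translate([738, 400, 674]) cube([32, 442, 32]);
translate([329, 400, 469]) cube([32, 32, 205]);
translate([738, 400, 469]) cube([32, 32, 205]);


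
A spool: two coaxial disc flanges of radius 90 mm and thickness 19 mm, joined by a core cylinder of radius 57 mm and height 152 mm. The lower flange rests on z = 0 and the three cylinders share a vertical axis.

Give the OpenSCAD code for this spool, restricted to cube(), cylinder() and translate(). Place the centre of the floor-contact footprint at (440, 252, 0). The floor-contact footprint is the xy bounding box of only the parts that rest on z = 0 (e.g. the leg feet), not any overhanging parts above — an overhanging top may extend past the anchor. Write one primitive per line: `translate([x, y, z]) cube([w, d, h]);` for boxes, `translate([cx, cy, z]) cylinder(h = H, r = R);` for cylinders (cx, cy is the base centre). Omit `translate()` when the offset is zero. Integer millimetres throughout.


translate([440, 252, 0]) cylinder(h = 19, r = 90);
translate([440, 252, 19]) cylinder(h = 152, r = 57);
translate([440, 252, 171]) cylinder(h = 19, r = 90);


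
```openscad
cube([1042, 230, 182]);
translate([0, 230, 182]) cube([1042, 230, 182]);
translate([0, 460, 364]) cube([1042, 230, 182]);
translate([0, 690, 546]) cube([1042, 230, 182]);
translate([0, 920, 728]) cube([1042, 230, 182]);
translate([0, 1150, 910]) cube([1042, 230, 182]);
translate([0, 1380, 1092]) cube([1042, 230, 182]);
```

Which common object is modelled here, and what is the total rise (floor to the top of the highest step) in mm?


A staircase. The total rise is 1274 mm.

7 identical blocks, each offset up and back from the previous — a staircase. Each step is 182 mm tall and there are 7 of them, so the total rise is 7 × 182 = 1274 mm.


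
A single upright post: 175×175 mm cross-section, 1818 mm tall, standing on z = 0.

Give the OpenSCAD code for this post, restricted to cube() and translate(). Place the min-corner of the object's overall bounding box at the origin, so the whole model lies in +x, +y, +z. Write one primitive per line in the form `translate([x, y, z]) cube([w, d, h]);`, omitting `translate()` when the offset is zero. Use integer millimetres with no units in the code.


cube([175, 175, 1818]);


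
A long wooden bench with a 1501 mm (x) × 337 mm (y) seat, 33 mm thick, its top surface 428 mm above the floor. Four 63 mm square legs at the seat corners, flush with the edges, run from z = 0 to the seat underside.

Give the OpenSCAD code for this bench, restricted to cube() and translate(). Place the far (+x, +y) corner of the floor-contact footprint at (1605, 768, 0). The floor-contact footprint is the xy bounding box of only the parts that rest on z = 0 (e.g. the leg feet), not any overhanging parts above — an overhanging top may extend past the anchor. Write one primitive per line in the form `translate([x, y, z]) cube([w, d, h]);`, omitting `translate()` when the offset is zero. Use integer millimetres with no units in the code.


translate([104, 431, 395]) cube([1501, 337, 33]);
translate([104, 431, 0]) cube([63, 63, 395]);
translate([104, 705, 0]) cube([63, 63, 395]);
translate([1542, 431, 0]) cube([63, 63, 395]);
translate([1542, 705, 0]) cube([63, 63, 395]);


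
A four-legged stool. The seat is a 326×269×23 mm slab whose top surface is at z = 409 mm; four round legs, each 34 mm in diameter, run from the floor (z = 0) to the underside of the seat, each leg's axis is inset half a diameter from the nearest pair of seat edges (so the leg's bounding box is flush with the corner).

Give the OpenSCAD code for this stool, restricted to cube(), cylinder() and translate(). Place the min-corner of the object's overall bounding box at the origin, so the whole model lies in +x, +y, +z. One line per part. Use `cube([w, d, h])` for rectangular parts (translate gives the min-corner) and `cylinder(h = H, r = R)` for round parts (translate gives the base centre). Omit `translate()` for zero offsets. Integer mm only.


translate([0, 0, 386]) cube([326, 269, 23]);
translate([17, 17, 0]) cylinder(h = 386, r = 17);
translate([309, 17, 0]) cylinder(h = 386, r = 17);
translate([17, 252, 0]) cylinder(h = 386, r = 17);
translate([309, 252, 0]) cylinder(h = 386, r = 17);


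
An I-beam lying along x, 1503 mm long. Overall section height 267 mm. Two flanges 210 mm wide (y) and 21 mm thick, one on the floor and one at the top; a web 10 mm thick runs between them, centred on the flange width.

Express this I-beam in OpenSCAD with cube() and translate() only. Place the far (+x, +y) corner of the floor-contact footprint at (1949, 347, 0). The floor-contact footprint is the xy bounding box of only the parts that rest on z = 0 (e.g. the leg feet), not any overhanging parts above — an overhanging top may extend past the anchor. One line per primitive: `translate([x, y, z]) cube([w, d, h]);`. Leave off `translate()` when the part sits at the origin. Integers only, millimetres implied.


translate([446, 137, 0]) cube([1503, 210, 21]);
translate([446, 237, 21]) cube([1503, 10, 225]);
translate([446, 137, 246]) cube([1503, 210, 21]);


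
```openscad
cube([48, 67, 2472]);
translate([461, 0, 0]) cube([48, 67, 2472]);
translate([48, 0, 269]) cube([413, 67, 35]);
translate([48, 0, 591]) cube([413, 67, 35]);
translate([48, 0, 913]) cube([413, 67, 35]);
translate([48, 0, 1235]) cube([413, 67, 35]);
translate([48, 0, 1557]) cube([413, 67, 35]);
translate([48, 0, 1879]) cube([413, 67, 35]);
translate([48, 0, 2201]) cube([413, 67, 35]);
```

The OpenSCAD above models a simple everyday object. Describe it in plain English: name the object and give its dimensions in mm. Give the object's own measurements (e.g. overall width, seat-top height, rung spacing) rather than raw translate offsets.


A straight ladder. Two 48×67 mm vertical rails, 2472 mm tall, stand 509 mm apart (outside-to-outside) with their front faces coplanar on the −y side. 7 rungs, each 67 mm deep and 35 mm tall, span between the inner faces of the rails, front faces flush with the rails. The lowest rung's underside is at z = 269 mm and rungs are spaced 322 mm apart (underside to underside).


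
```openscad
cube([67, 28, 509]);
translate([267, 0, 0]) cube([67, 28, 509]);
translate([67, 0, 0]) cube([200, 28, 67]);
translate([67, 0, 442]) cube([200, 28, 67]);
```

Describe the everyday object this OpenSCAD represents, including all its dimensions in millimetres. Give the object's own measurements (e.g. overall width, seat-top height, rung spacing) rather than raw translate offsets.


A rectangular picture frame lying in the x–z plane (depth along y). The opening is 200 mm wide (x) by 375 mm tall (z), surrounded by a border 67 mm wide on all four sides. The frame is 28 mm deep and is made of two full-height vertical stiles with two horizontal rails fitted between them.


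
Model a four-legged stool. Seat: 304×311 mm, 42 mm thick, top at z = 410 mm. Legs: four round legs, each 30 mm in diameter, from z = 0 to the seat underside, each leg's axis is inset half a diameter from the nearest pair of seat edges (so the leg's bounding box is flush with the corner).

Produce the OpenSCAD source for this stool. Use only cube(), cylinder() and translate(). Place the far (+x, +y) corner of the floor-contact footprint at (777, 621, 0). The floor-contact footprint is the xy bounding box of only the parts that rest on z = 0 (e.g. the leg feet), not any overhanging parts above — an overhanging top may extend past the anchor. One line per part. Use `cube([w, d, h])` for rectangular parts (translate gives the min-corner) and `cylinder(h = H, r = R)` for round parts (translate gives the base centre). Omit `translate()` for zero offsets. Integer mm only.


translate([473, 310, 368]) cube([304, 311, 42]);
translate([488, 325, 0]) cylinder(h = 368, r = 15);
translate([762, 325, 0]) cylinder(h = 368, r = 15);
translate([488, 606, 0]) cylinder(h = 368, r = 15);
translate([762, 606, 0]) cylinder(h = 368, r = 15);


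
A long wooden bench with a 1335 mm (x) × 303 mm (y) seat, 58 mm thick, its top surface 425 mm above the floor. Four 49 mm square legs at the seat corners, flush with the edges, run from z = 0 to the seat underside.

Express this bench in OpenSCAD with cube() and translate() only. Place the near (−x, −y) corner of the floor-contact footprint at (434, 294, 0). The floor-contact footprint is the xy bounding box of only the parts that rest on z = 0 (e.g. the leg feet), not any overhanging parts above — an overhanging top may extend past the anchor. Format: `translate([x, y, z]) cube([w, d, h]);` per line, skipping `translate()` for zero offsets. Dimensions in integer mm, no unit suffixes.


translate([434, 294, 367]) cube([1335, 303, 58]);
translate([434, 294, 0]) cube([49, 49, 367]);
translate([434, 548, 0]) cube([49, 49, 367]);
translate([1720, 294, 0]) cube([49, 49, 367]);
translate([1720, 548, 0]) cube([49, 49, 367]);


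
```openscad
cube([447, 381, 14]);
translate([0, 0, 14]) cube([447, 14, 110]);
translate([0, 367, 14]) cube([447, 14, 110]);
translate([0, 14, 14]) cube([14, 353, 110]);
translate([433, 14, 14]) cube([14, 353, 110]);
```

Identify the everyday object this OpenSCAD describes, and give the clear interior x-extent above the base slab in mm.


An open box. The internal width is 419 mm.

A 447×381 base slab with four walls standing on it — an open box. The base is 447 mm wide and the walls are 14 mm thick, so the internal width is 447 − 2 × 14 = 419 mm.


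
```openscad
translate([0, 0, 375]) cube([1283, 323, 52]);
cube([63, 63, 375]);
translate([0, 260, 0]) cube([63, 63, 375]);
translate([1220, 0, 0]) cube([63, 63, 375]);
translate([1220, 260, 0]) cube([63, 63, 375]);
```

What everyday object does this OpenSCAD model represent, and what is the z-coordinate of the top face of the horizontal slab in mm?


A bench. The seat-top height is 427 mm.

A long slab on four corner posts — a bench. The slab sits at z = 375 with thickness 52, so the top is 375 + 52 = 427 mm.


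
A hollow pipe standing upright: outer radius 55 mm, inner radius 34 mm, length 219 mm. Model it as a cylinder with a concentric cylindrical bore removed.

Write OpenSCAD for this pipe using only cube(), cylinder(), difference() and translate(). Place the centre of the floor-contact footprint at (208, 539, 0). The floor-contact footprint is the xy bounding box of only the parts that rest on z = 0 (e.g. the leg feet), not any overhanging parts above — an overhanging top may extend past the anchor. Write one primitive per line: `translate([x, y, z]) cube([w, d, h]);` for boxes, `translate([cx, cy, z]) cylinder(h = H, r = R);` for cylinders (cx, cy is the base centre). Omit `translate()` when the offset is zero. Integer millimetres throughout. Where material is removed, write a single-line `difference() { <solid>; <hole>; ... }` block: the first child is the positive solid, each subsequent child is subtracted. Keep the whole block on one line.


difference() { translate([208, 539, 0]) cylinder(h = 219, r = 55); translate([208, 539, 0]) cylinder(h = 219, r = 34); }


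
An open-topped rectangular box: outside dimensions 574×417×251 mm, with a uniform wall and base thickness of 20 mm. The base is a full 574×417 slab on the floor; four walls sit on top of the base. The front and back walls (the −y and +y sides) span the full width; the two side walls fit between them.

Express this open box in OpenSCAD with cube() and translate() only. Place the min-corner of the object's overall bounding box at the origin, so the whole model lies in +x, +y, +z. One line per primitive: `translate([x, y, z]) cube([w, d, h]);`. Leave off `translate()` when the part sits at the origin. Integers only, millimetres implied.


cube([574, 417, 20]);
translate([0, 0, 20]) cube([574, 20, 231]);
translate([0, 397, 20]) cube([574, 20, 231]);
translate([0, 20, 20]) cube([20, 377, 231]);
translate([554, 20, 20]) cube([20, 377, 231]);


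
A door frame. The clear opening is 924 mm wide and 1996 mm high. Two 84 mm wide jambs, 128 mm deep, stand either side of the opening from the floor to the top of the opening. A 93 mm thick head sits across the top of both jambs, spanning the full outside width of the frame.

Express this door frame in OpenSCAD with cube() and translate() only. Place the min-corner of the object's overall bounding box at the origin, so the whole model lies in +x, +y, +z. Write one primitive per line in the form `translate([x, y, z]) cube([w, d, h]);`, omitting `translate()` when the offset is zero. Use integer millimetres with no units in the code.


cube([84, 128, 1996]);
translate([1008, 0, 0]) cube([84, 128, 1996]);
translate([0, 0, 1996]) cube([1092, 128, 93]);


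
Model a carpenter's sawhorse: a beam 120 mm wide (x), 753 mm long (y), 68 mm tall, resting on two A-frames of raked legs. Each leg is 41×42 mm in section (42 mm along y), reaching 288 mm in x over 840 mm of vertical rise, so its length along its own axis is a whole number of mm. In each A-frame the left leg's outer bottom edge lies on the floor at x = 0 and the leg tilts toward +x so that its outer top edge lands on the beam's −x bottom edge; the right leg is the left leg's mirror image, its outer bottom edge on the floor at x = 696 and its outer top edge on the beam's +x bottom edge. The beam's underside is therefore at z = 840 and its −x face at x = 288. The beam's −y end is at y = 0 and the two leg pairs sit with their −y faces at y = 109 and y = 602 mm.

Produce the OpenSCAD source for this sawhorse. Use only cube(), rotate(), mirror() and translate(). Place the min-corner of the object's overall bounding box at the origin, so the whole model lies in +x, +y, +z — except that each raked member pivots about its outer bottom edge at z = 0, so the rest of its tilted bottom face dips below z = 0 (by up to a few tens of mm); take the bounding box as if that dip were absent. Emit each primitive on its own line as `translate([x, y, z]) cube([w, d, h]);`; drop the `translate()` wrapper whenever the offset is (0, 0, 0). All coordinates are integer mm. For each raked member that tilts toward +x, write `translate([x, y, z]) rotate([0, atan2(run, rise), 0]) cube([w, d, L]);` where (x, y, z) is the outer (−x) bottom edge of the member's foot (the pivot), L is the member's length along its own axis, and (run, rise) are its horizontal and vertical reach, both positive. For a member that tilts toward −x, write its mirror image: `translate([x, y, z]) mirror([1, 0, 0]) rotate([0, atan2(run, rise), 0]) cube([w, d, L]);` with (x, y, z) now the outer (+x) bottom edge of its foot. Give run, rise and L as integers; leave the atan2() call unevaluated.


translate([288, 0, 840]) cube([120, 753, 68]);
translate([0, 109, 0]) rotate([0, atan2(288, 840), 0]) cube([41, 42, 888]);
translate([696, 109, 0]) mirror([1, 0, 0]) rotate([0, atan2(288, 840), 0]) cube([41, 42, 888]);
translate([0, 602, 0]) rotate([0, atan2(288, 840), 0]) cube([41, 42, 888]);
translate([696, 602, 0]) mirror([1, 0, 0]) rotate([0, atan2(288, 840), 0]) cube([41, 42, 888]);


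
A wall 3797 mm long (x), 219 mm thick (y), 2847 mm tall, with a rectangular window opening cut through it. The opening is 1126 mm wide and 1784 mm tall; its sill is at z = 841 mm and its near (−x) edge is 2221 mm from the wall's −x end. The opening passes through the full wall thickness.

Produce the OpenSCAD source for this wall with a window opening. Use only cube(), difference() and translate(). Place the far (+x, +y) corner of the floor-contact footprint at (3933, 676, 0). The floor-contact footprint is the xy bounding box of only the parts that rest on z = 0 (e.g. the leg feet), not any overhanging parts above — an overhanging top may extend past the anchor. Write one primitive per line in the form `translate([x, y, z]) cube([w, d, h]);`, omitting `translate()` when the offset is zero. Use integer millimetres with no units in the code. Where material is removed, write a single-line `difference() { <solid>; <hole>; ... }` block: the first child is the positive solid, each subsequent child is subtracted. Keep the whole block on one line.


difference() { translate([136, 457, 0]) cube([3797, 219, 2847]); translate([2357, 457, 841]) cube([1126, 219, 1784]); }


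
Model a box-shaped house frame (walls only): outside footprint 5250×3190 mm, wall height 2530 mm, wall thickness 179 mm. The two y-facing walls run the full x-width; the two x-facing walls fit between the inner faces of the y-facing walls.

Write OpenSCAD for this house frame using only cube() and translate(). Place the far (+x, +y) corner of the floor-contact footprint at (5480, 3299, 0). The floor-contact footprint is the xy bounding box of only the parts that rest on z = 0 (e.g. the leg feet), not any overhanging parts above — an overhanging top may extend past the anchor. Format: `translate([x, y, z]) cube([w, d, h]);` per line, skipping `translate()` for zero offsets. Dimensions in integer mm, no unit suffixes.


translate([230, 109, 0]) cube([5250, 179, 2530]);
translate([230, 3120, 0]) cube([5250, 179, 2530]);
translate([230, 288, 0]) cube([179, 2832, 2530]);
translate([5301, 288, 0]) cube([179, 2832, 2530]);


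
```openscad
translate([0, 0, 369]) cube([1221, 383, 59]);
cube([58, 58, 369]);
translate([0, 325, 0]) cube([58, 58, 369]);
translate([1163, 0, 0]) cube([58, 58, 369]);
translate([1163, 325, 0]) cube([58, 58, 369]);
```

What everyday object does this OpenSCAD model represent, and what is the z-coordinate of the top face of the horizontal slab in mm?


A bench. The seat-top height is 428 mm.

A long slab on four corner posts — a bench. The slab sits at z = 369 with thickness 59, so the top is 369 + 59 = 428 mm.


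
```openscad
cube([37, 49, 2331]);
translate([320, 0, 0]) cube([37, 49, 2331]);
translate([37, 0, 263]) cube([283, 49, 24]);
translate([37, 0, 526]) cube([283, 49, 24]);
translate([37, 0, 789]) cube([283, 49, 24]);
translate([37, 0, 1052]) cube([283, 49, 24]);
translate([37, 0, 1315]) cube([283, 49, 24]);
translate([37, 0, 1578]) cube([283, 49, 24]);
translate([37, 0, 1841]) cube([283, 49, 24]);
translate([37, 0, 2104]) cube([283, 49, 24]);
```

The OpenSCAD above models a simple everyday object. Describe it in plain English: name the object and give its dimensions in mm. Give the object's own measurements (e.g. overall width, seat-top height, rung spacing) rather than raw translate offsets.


A straight ladder. Two 37×49 mm vertical rails, 2331 mm tall, stand 357 mm apart (outside-to-outside) with their front faces coplanar on the −y side. 8 rungs, each 49 mm deep and 24 mm tall, span between the inner faces of the rails, front faces flush with the rails. The lowest rung's underside is at z = 263 mm and rungs are spaced 263 mm apart (underside to underside).


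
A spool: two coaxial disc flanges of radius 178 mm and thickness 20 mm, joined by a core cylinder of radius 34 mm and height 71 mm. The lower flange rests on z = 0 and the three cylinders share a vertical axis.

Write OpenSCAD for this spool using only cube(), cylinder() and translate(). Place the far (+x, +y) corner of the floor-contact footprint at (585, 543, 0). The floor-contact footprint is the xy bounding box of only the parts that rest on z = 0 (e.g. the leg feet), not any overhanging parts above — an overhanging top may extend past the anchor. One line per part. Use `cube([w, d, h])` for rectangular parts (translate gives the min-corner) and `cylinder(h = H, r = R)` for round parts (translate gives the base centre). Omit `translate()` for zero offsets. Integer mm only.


translate([407, 365, 0]) cylinder(h = 20, r = 178);
translate([407, 365, 20]) cylinder(h = 71, r = 34);
translate([407, 365, 91]) cylinder(h = 20, r = 178);


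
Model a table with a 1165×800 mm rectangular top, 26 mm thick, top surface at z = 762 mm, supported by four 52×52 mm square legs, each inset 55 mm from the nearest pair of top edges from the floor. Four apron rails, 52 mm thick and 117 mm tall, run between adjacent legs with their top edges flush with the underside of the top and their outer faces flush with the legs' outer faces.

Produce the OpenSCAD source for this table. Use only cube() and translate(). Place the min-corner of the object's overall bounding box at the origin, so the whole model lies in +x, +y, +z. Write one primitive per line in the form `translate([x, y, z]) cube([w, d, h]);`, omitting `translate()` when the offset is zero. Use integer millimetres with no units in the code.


// leg_h = 762 - 26 = 736
// apron z = 736 - 117 = 619
translate([0, 0, 736]) cube([1165, 800, 26]);
translate([55, 55, 0]) cube([52, 52, 736]);
translate([1058, 55, 0]) cube([52, 52, 736]);
translate([55, 693, 0]) cube([52, 52, 736]);
translate([1058, 693, 0]) cube([52, 52, 736]);
translate([107, 55, 619]) cube([951, 52, 117]);
translate([107, 693, 619]) cube([951, 52, 117]);
translate([55, 107, 619]) cube([52, 586, 117]);
translate([1058, 107, 619]) cube([52, 586, 117]);


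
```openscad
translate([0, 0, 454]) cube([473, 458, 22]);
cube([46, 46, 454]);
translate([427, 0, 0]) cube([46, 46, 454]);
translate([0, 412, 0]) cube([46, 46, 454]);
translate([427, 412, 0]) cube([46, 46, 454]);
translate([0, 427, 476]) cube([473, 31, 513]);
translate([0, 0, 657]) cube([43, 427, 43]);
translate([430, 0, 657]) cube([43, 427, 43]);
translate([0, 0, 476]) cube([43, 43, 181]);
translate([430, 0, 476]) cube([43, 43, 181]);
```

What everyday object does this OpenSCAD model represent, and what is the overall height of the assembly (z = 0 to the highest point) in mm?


A chair. The overall height is 989 mm.

A slab on four corner posts with a tall panel at the back — a chair. The seat slab sits at z = 454 with thickness 22, and the 513 mm backrest starts at the seat top, so the overall height is 454 + 22 + 513 = 989 mm.


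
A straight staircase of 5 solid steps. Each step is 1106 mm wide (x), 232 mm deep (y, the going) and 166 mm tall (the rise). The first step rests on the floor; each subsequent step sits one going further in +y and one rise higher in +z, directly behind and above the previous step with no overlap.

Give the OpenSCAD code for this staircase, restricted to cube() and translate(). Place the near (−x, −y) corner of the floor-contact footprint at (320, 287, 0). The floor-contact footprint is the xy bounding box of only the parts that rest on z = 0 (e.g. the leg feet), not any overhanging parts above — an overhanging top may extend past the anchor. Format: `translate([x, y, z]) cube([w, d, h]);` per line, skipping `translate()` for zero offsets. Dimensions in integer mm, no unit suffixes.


translate([320, 287, 0]) cube([1106, 232, 166]);
translate([320, 519, 166]) cube([1106, 232, 166]);
translate([320, 751, 332]) cube([1106, 232, 166]);
translate([320, 983, 498]) cube([1106, 232, 166]);
translate([320, 1215, 664]) cube([1106, 232, 166]);


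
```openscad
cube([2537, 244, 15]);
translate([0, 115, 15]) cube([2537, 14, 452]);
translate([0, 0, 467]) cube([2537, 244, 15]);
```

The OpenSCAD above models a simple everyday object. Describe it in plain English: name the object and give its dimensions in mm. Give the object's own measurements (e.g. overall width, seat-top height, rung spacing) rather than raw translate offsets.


An I-beam lying along x, 2537 mm long. Overall section height 482 mm. Two flanges 244 mm wide (y) and 15 mm thick, one on the floor and one at the top; a web 14 mm thick runs between them, centred on the flange width.


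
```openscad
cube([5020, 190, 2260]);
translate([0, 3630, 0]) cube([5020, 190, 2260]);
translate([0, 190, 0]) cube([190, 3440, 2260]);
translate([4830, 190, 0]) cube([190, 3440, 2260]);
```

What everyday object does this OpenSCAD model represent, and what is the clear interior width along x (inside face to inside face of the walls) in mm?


A house (or room) frame. The interior width is 4640 mm.

Four 2260 mm walls enclosing a rectangle with no floor or roof — a room or house frame. Outside width is 5020 mm and wall thickness is 190 mm, so the interior width is 5020 − 2 × 190 = 4640 mm.


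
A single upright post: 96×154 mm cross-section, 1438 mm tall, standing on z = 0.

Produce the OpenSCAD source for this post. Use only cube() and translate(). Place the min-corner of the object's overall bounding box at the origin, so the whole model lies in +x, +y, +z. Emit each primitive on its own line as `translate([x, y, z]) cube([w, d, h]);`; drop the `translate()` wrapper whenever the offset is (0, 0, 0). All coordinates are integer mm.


cube([96, 154, 1438]);


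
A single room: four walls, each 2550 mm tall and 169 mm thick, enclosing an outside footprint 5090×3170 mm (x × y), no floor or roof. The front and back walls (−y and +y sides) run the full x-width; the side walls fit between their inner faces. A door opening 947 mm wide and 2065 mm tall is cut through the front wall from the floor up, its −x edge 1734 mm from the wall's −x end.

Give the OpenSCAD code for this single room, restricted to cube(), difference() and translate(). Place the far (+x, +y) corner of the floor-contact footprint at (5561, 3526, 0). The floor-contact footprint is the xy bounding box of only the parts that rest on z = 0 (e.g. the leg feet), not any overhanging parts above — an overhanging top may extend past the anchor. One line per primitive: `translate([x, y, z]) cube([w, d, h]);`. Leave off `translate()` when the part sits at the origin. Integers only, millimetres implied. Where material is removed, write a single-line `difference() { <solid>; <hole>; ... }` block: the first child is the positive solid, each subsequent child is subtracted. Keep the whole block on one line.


difference() { translate([471, 356, 0]) cube([5090, 169, 2550]); translate([2205, 356, 0]) cube([947, 169, 2065]); }
translate([471, 3357, 0]) cube([5090, 169, 2550]);
translate([471, 525, 0]) cube([169, 2832, 2550]);
translate([5392, 525, 0]) cube([169, 2832, 2550]);
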